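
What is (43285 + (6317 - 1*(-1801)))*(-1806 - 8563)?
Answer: -532997707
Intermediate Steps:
(43285 + (6317 - 1*(-1801)))*(-1806 - 8563) = (43285 + (6317 + 1801))*(-10369) = (43285 + 8118)*(-10369) = 51403*(-10369) = -532997707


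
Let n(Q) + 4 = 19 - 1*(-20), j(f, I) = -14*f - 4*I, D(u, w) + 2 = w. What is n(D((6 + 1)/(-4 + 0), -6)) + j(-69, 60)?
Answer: 761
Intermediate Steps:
D(u, w) = -2 + w
n(Q) = 35 (n(Q) = -4 + (19 - 1*(-20)) = -4 + (19 + 20) = -4 + 39 = 35)
n(D((6 + 1)/(-4 + 0), -6)) + j(-69, 60) = 35 + (-14*(-69) - 4*60) = 35 + (966 - 240) = 35 + 726 = 761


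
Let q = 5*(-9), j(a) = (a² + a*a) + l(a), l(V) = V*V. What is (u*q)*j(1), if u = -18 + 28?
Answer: -1350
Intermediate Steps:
l(V) = V²
j(a) = 3*a² (j(a) = (a² + a*a) + a² = (a² + a²) + a² = 2*a² + a² = 3*a²)
q = -45
u = 10
(u*q)*j(1) = (10*(-45))*(3*1²) = -1350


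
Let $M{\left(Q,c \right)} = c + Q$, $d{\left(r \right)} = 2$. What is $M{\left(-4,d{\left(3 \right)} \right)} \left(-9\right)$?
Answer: $18$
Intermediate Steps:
$M{\left(Q,c \right)} = Q + c$
$M{\left(-4,d{\left(3 \right)} \right)} \left(-9\right) = \left(-4 + 2\right) \left(-9\right) = \left(-2\right) \left(-9\right) = 18$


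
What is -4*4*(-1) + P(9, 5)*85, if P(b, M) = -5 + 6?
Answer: 101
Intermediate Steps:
P(b, M) = 1
-4*4*(-1) + P(9, 5)*85 = -4*4*(-1) + 1*85 = -16*(-1) + 85 = 16 + 85 = 101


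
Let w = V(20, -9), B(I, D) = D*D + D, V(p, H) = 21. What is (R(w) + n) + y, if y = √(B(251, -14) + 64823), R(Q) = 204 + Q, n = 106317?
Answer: 106542 + √65005 ≈ 1.0680e+5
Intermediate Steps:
B(I, D) = D + D² (B(I, D) = D² + D = D + D²)
w = 21
y = √65005 (y = √(-14*(1 - 14) + 64823) = √(-14*(-13) + 64823) = √(182 + 64823) = √65005 ≈ 254.96)
(R(w) + n) + y = ((204 + 21) + 106317) + √65005 = (225 + 106317) + √65005 = 106542 + √65005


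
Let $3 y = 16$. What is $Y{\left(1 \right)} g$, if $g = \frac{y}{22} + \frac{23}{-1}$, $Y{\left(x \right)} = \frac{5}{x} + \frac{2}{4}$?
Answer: $- \frac{751}{6} \approx -125.17$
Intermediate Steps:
$y = \frac{16}{3}$ ($y = \frac{1}{3} \cdot 16 = \frac{16}{3} \approx 5.3333$)
$Y{\left(x \right)} = \frac{1}{2} + \frac{5}{x}$ ($Y{\left(x \right)} = \frac{5}{x} + 2 \cdot \frac{1}{4} = \frac{5}{x} + \frac{1}{2} = \frac{1}{2} + \frac{5}{x}$)
$g = - \frac{751}{33}$ ($g = \frac{16}{3 \cdot 22} + \frac{23}{-1} = \frac{16}{3} \cdot \frac{1}{22} + 23 \left(-1\right) = \frac{8}{33} - 23 = - \frac{751}{33} \approx -22.758$)
$Y{\left(1 \right)} g = \frac{10 + 1}{2 \cdot 1} \left(- \frac{751}{33}\right) = \frac{1}{2} \cdot 1 \cdot 11 \left(- \frac{751}{33}\right) = \frac{11}{2} \left(- \frac{751}{33}\right) = - \frac{751}{6}$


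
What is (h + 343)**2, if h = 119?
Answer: 213444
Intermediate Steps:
(h + 343)**2 = (119 + 343)**2 = 462**2 = 213444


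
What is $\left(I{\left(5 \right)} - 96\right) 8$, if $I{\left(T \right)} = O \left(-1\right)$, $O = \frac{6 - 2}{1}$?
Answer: $-800$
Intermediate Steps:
$O = 4$ ($O = 4 \cdot 1 = 4$)
$I{\left(T \right)} = -4$ ($I{\left(T \right)} = 4 \left(-1\right) = -4$)
$\left(I{\left(5 \right)} - 96\right) 8 = \left(-4 - 96\right) 8 = \left(-100\right) 8 = -800$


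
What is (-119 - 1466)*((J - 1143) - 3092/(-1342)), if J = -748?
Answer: 2008694275/671 ≈ 2.9936e+6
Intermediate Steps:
(-119 - 1466)*((J - 1143) - 3092/(-1342)) = (-119 - 1466)*((-748 - 1143) - 3092/(-1342)) = -1585*(-1891 - 3092*(-1/1342)) = -1585*(-1891 + 1546/671) = -1585*(-1267315/671) = 2008694275/671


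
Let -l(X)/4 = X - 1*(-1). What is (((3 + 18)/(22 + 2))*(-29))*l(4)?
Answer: 1015/2 ≈ 507.50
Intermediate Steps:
l(X) = -4 - 4*X (l(X) = -4*(X - 1*(-1)) = -4*(X + 1) = -4*(1 + X) = -4 - 4*X)
(((3 + 18)/(22 + 2))*(-29))*l(4) = (((3 + 18)/(22 + 2))*(-29))*(-4 - 4*4) = ((21/24)*(-29))*(-4 - 16) = ((21*(1/24))*(-29))*(-20) = ((7/8)*(-29))*(-20) = -203/8*(-20) = 1015/2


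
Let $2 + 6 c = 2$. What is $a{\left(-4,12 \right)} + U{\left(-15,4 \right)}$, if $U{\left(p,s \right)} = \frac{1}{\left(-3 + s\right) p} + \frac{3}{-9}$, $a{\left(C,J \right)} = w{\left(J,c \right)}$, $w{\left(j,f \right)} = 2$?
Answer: $\frac{8}{5} \approx 1.6$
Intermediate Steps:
$c = 0$ ($c = - \frac{1}{3} + \frac{1}{6} \cdot 2 = - \frac{1}{3} + \frac{1}{3} = 0$)
$a{\left(C,J \right)} = 2$
$U{\left(p,s \right)} = - \frac{1}{3} + \frac{1}{p \left(-3 + s\right)}$ ($U{\left(p,s \right)} = \frac{1}{p \left(-3 + s\right)} + 3 \left(- \frac{1}{9}\right) = \frac{1}{p \left(-3 + s\right)} - \frac{1}{3} = - \frac{1}{3} + \frac{1}{p \left(-3 + s\right)}$)
$a{\left(-4,12 \right)} + U{\left(-15,4 \right)} = 2 + \frac{1 - 15 - \left(-5\right) 4}{\left(-15\right) \left(-3 + 4\right)} = 2 - \frac{1 - 15 + 20}{15 \cdot 1} = 2 - \frac{1}{15} \cdot 6 = 2 - \frac{2}{5} = \frac{8}{5}$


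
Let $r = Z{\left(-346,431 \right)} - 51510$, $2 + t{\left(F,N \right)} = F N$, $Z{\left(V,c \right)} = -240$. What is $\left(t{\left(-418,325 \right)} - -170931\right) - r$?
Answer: $86829$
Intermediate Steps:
$t{\left(F,N \right)} = -2 + F N$
$r = -51750$ ($r = -240 - 51510 = -51750$)
$\left(t{\left(-418,325 \right)} - -170931\right) - r = \left(\left(-2 - 135850\right) - -170931\right) - -51750 = \left(\left(-2 - 135850\right) + 170931\right) + 51750 = \left(-135852 + 170931\right) + 51750 = 35079 + 51750 = 86829$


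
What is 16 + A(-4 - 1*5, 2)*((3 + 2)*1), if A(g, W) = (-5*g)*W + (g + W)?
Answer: 431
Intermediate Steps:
A(g, W) = W + g - 5*W*g (A(g, W) = -5*W*g + (W + g) = W + g - 5*W*g)
16 + A(-4 - 1*5, 2)*((3 + 2)*1) = 16 + (2 + (-4 - 1*5) - 5*2*(-4 - 1*5))*((3 + 2)*1) = 16 + (2 + (-4 - 5) - 5*2*(-4 - 5))*(5*1) = 16 + (2 - 9 - 5*2*(-9))*5 = 16 + (2 - 9 + 90)*5 = 16 + 83*5 = 16 + 415 = 431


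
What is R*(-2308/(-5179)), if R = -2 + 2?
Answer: 0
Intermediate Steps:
R = 0
R*(-2308/(-5179)) = 0*(-2308/(-5179)) = 0*(-2308*(-1/5179)) = 0*(2308/5179) = 0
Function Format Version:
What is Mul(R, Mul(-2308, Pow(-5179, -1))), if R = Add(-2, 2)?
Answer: 0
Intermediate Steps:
R = 0
Mul(R, Mul(-2308, Pow(-5179, -1))) = Mul(0, Mul(-2308, Pow(-5179, -1))) = Mul(0, Mul(-2308, Rational(-1, 5179))) = Mul(0, Rational(2308, 5179)) = 0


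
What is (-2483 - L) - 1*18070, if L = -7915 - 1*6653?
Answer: -5985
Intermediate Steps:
L = -14568 (L = -7915 - 6653 = -14568)
(-2483 - L) - 1*18070 = (-2483 - 1*(-14568)) - 1*18070 = (-2483 + 14568) - 18070 = 12085 - 18070 = -5985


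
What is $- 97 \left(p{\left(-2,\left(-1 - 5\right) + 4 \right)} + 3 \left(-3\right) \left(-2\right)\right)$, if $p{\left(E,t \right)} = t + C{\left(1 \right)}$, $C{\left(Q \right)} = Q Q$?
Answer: $-1649$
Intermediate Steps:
$C{\left(Q \right)} = Q^{2}$
$p{\left(E,t \right)} = 1 + t$ ($p{\left(E,t \right)} = t + 1^{2} = t + 1 = 1 + t$)
$- 97 \left(p{\left(-2,\left(-1 - 5\right) + 4 \right)} + 3 \left(-3\right) \left(-2\right)\right) = - 97 \left(\left(1 + \left(\left(-1 - 5\right) + 4\right)\right) + 3 \left(-3\right) \left(-2\right)\right) = - 97 \left(\left(1 + \left(-6 + 4\right)\right) - -18\right) = - 97 \left(\left(1 - 2\right) + 18\right) = - 97 \left(-1 + 18\right) = \left(-97\right) 17 = -1649$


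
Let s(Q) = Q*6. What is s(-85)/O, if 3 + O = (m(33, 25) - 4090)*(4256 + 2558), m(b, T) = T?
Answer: 170/9232971 ≈ 1.8412e-5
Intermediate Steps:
s(Q) = 6*Q
O = -27698913 (O = -3 + (25 - 4090)*(4256 + 2558) = -3 - 4065*6814 = -3 - 27698910 = -27698913)
s(-85)/O = (6*(-85))/(-27698913) = -510*(-1/27698913) = 170/9232971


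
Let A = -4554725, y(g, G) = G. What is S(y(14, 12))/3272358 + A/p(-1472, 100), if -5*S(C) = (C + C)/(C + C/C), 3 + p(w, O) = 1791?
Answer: -161467483582277/63385574460 ≈ -2547.4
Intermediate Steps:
p(w, O) = 1788 (p(w, O) = -3 + 1791 = 1788)
S(C) = -2*C/(5*(1 + C)) (S(C) = -(C + C)/(5*(C + C/C)) = -2*C/(5*(C + 1)) = -2*C/(5*(1 + C)))
S(y(14, 12))/3272358 + A/p(-1472, 100) = -2*12/(5 + 5*12)/3272358 - 4554725/1788 = -2*12/(5 + 60)*(1/3272358) - 4554725*1/1788 = -2*12/65*(1/3272358) - 4554725/1788 = -2*12*1/65*(1/3272358) - 4554725/1788 = -24/65*1/3272358 - 4554725/1788 = -4/35450545 - 4554725/1788 = -161467483582277/63385574460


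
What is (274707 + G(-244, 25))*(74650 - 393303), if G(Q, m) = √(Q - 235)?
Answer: -87536209671 - 318653*I*√479 ≈ -8.7536e+10 - 6.9741e+6*I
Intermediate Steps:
G(Q, m) = √(-235 + Q)
(274707 + G(-244, 25))*(74650 - 393303) = (274707 + √(-235 - 244))*(74650 - 393303) = (274707 + √(-479))*(-318653) = (274707 + I*√479)*(-318653) = -87536209671 - 318653*I*√479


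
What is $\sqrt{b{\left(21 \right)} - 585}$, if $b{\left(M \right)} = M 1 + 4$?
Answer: $4 i \sqrt{35} \approx 23.664 i$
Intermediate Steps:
$b{\left(M \right)} = 4 + M$ ($b{\left(M \right)} = M + 4 = 4 + M$)
$\sqrt{b{\left(21 \right)} - 585} = \sqrt{\left(4 + 21\right) - 585} = \sqrt{25 - 585} = \sqrt{-560} = 4 i \sqrt{35}$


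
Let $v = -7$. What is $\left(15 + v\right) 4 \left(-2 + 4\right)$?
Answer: $64$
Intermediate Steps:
$\left(15 + v\right) 4 \left(-2 + 4\right) = \left(15 - 7\right) 4 \left(-2 + 4\right) = 8 \cdot 4 \cdot 2 = 8 \cdot 8 = 64$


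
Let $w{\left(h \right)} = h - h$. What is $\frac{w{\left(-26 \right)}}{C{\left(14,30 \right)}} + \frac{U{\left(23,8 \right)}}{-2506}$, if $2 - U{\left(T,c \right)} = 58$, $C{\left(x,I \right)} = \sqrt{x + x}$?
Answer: $\frac{4}{179} \approx 0.022346$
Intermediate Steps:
$C{\left(x,I \right)} = \sqrt{2} \sqrt{x}$ ($C{\left(x,I \right)} = \sqrt{2 x} = \sqrt{2} \sqrt{x}$)
$U{\left(T,c \right)} = -56$ ($U{\left(T,c \right)} = 2 - 58 = -56$)
$w{\left(h \right)} = 0$
$\frac{w{\left(-26 \right)}}{C{\left(14,30 \right)}} + \frac{U{\left(23,8 \right)}}{-2506} = \frac{0}{\sqrt{2} \sqrt{14}} - \frac{56}{-2506} = \frac{0}{2 \sqrt{7}} - - \frac{4}{179} = 0 \frac{\sqrt{7}}{14} + \frac{4}{179} = 0 + \frac{4}{179} = \frac{4}{179}$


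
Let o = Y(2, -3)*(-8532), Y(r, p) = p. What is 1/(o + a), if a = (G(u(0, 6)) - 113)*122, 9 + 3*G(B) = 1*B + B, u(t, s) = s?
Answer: 1/11932 ≈ 8.3808e-5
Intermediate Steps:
G(B) = -3 + 2*B/3 (G(B) = -3 + (1*B + B)/3 = -3 + (B + B)/3 = -3 + (2*B)/3 = -3 + 2*B/3)
o = 25596 (o = -3*(-8532) = 25596)
a = -13664 (a = ((-3 + (⅔)*6) - 113)*122 = ((-3 + 4) - 113)*122 = (1 - 113)*122 = -112*122 = -13664)
1/(o + a) = 1/(25596 - 13664) = 1/11932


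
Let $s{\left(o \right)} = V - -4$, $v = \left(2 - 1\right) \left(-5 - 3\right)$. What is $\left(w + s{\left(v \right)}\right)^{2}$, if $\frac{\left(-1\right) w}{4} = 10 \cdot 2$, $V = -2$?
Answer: $6084$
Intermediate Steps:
$v = -8$ ($v = 1 \left(-8\right) = -8$)
$s{\left(o \right)} = 2$ ($s{\left(o \right)} = -2 - -4 = -2 + 4 = 2$)
$w = -80$ ($w = - 4 \cdot 10 \cdot 2 = \left(-4\right) 20 = -80$)
$\left(w + s{\left(v \right)}\right)^{2} = \left(-80 + 2\right)^{2} = \left(-78\right)^{2} = 6084$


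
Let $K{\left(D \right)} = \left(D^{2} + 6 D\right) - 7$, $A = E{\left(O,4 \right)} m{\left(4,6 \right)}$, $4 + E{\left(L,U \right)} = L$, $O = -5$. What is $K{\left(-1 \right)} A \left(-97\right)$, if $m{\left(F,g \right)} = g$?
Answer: $-62856$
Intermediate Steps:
$E{\left(L,U \right)} = -4 + L$
$A = -54$ ($A = \left(-4 - 5\right) 6 = \left(-9\right) 6 = -54$)
$K{\left(D \right)} = -7 + D^{2} + 6 D$
$K{\left(-1 \right)} A \left(-97\right) = \left(-7 + \left(-1\right)^{2} + 6 \left(-1\right)\right) \left(-54\right) \left(-97\right) = \left(-7 + 1 - 6\right) \left(-54\right) \left(-97\right) = \left(-12\right) \left(-54\right) \left(-97\right) = 648 \left(-97\right) = -62856$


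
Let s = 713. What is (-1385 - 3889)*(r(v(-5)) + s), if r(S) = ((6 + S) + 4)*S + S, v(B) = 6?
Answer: -4298310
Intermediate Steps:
r(S) = S + S*(10 + S) (r(S) = (10 + S)*S + S = S*(10 + S) + S = S + S*(10 + S))
(-1385 - 3889)*(r(v(-5)) + s) = (-1385 - 3889)*(6*(11 + 6) + 713) = -5274*(6*17 + 713) = -5274*(102 + 713) = -5274*815 = -4298310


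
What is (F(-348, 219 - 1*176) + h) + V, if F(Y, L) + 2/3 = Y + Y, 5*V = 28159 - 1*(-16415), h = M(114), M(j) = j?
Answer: 124982/15 ≈ 8332.1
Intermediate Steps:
h = 114
V = 44574/5 (V = (28159 - 1*(-16415))/5 = (28159 + 16415)/5 = (⅕)*44574 = 44574/5 ≈ 8914.8)
F(Y, L) = -⅔ + 2*Y (F(Y, L) = -⅔ + (Y + Y) = -⅔ + 2*Y)
(F(-348, 219 - 1*176) + h) + V = ((-⅔ + 2*(-348)) + 114) + 44574/5 = ((-⅔ - 696) + 114) + 44574/5 = (-2090/3 + 114) + 44574/5 = -1748/3 + 44574/5 = 124982/15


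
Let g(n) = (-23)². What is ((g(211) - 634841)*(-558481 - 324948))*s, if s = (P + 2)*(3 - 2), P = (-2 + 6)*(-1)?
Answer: -1120739231696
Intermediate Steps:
g(n) = 529
P = -4 (P = 4*(-1) = -4)
s = -2 (s = (-4 + 2)*(3 - 2) = -2*1 = -2)
((g(211) - 634841)*(-558481 - 324948))*s = ((529 - 634841)*(-558481 - 324948))*(-2) = -634312*(-883429)*(-2) = 560369615848*(-2) = -1120739231696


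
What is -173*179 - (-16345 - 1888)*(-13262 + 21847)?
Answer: 156499338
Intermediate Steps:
-173*179 - (-16345 - 1888)*(-13262 + 21847) = -30967 - (-18233)*8585 = -30967 - 1*(-156530305) = -30967 + 156530305 = 156499338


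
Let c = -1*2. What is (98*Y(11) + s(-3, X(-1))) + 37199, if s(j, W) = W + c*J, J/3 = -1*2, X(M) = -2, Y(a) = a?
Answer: 38287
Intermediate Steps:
c = -2
J = -6 (J = 3*(-1*2) = 3*(-2) = -6)
s(j, W) = 12 + W (s(j, W) = W - 2*(-6) = W + 12 = 12 + W)
(98*Y(11) + s(-3, X(-1))) + 37199 = (98*11 + (12 - 2)) + 37199 = (1078 + 10) + 37199 = 1088 + 37199 = 38287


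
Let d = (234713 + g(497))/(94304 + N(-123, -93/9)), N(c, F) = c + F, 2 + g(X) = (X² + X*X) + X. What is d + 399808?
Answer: 56476372687/141256 ≈ 3.9982e+5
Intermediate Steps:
g(X) = -2 + X + 2*X² (g(X) = -2 + ((X² + X*X) + X) = -2 + ((X² + X²) + X) = -2 + (2*X² + X) = -2 + (X + 2*X²) = -2 + X + 2*X²)
N(c, F) = F + c
d = 1093839/141256 (d = (234713 + (-2 + 497 + 2*497²))/(94304 + (-93/9 - 123)) = (234713 + (-2 + 497 + 2*247009))/(94304 + (-93*⅑ - 123)) = (234713 + (-2 + 497 + 494018))/(94304 + (-31/3 - 123)) = (234713 + 494513)/(94304 - 400/3) = 729226/(282512/3) = 729226*(3/282512) = 1093839/141256 ≈ 7.7437)
d + 399808 = 1093839/141256 + 399808 = 56476372687/141256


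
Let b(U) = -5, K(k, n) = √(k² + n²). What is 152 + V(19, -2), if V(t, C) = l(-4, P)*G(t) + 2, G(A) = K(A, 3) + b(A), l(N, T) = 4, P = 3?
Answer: 134 + 4*√370 ≈ 210.94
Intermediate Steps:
G(A) = -5 + √(9 + A²) (G(A) = √(A² + 3²) - 5 = √(A² + 9) - 5 = √(9 + A²) - 5 = -5 + √(9 + A²))
V(t, C) = -18 + 4*√(9 + t²) (V(t, C) = 4*(-5 + √(9 + t²)) + 2 = (-20 + 4*√(9 + t²)) + 2 = -18 + 4*√(9 + t²))
152 + V(19, -2) = 152 + (-18 + 4*√(9 + 19²)) = 152 + (-18 + 4*√(9 + 361)) = 152 + (-18 + 4*√370) = 134 + 4*√370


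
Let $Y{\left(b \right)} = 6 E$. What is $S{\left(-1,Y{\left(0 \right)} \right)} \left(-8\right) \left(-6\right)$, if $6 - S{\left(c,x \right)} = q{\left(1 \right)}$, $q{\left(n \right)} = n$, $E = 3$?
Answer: $240$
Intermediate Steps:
$Y{\left(b \right)} = 18$ ($Y{\left(b \right)} = 6 \cdot 3 = 18$)
$S{\left(c,x \right)} = 5$ ($S{\left(c,x \right)} = 6 - 1 = 5$)
$S{\left(-1,Y{\left(0 \right)} \right)} \left(-8\right) \left(-6\right) = 5 \left(-8\right) \left(-6\right) = \left(-40\right) \left(-6\right) = 240$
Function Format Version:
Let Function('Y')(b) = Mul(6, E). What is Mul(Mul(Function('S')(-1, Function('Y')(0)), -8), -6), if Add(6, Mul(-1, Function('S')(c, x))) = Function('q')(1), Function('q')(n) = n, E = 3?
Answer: 240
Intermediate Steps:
Function('Y')(b) = 18 (Function('Y')(b) = Mul(6, 3) = 18)
Function('S')(c, x) = 5 (Function('S')(c, x) = Add(6, Mul(-1, 1)) = Add(6, -1) = 5)
Mul(Mul(Function('S')(-1, Function('Y')(0)), -8), -6) = Mul(Mul(5, -8), -6) = Mul(-40, -6) = 240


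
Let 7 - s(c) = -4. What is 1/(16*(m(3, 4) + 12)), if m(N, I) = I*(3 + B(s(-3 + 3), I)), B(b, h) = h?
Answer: 1/640 ≈ 0.0015625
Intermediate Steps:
s(c) = 11 (s(c) = 7 - 1*(-4) = 7 + 4 = 11)
m(N, I) = I*(3 + I)
1/(16*(m(3, 4) + 12)) = 1/(16*(4*(3 + 4) + 12)) = 1/(16*(4*7 + 12)) = 1/(16*(28 + 12)) = 1/(16*40) = 1/640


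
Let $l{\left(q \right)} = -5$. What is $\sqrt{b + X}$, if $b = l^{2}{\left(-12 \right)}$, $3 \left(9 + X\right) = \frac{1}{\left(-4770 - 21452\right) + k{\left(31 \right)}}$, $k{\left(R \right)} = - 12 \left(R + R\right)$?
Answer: $\frac{\sqrt{104711701566}}{80898} \approx 4.0$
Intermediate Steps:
$k{\left(R \right)} = - 24 R$ ($k{\left(R \right)} = - 12 \cdot 2 R = - 24 R$)
$X = - \frac{728083}{80898}$ ($X = -9 + \frac{1}{3 \left(\left(-4770 - 21452\right) - 744\right)} = -9 + \frac{1}{3 \left(-26222 - 744\right)} = -9 + \frac{1}{3 \left(-26966\right)} = -9 + \frac{1}{3} \left(- \frac{1}{26966}\right) = -9 - \frac{1}{80898} = - \frac{728083}{80898} \approx -9.0$)
$b = 25$ ($b = \left(-5\right)^{2} = 25$)
$\sqrt{b + X} = \sqrt{25 - \frac{728083}{80898}} = \sqrt{\frac{1294367}{80898}} = \frac{\sqrt{104711701566}}{80898}$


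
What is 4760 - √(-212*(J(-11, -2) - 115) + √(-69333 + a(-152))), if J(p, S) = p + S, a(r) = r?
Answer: 4760 - √(27136 + I*√69485) ≈ 4595.3 - 0.80009*I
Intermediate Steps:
J(p, S) = S + p
4760 - √(-212*(J(-11, -2) - 115) + √(-69333 + a(-152))) = 4760 - √(-212*((-2 - 11) - 115) + √(-69333 - 152)) = 4760 - √(-212*(-13 - 115) + √(-69485)) = 4760 - √(-212*(-128) + I*√69485) = 4760 - √(27136 + I*√69485)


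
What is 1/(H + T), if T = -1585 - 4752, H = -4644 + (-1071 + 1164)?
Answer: -1/10888 ≈ -9.1844e-5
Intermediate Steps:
H = -4551 (H = -4644 + 93 = -4551)
T = -6337
1/(H + T) = 1/(-4551 - 6337) = 1/(-10888) = -1/10888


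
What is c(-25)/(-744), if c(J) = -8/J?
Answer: -1/2325 ≈ -0.00043011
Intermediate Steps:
c(-25)/(-744) = -8/(-25)/(-744) = -8*(-1/25)*(-1/744) = (8/25)*(-1/744) = -1/2325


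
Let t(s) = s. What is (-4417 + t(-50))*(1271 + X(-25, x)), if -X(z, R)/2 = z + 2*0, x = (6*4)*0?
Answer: -5900907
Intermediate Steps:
x = 0 (x = 24*0 = 0)
X(z, R) = -2*z (X(z, R) = -2*(z + 2*0) = -2*(z + 0) = -2*z)
(-4417 + t(-50))*(1271 + X(-25, x)) = (-4417 - 50)*(1271 - 2*(-25)) = -4467*(1271 + 50) = -4467*1321 = -5900907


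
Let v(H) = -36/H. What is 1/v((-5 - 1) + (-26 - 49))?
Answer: 9/4 ≈ 2.2500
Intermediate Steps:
1/v((-5 - 1) + (-26 - 49)) = 1/(-36/((-5 - 1) + (-26 - 49))) = 1/(-36/(-6 - 75)) = 1/(-36/(-81)) = 1/(-36*(-1/81)) = 1/(4/9) = 9/4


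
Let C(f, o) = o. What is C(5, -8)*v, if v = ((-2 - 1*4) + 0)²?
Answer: -288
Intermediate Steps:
v = 36 (v = ((-2 - 4) + 0)² = (-6 + 0)² = (-6)² = 36)
C(5, -8)*v = -8*36 = -288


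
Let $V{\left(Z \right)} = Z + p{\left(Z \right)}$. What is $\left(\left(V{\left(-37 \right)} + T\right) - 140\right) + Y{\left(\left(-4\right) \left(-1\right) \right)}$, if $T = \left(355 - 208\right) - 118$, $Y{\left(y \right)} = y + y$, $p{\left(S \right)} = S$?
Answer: $-177$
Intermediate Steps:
$Y{\left(y \right)} = 2 y$
$V{\left(Z \right)} = 2 Z$ ($V{\left(Z \right)} = Z + Z = 2 Z$)
$T = 29$ ($T = 147 - 118 = 29$)
$\left(\left(V{\left(-37 \right)} + T\right) - 140\right) + Y{\left(\left(-4\right) \left(-1\right) \right)} = \left(\left(2 \left(-37\right) + 29\right) - 140\right) + 2 \left(\left(-4\right) \left(-1\right)\right) = \left(\left(-74 + 29\right) - 140\right) + 2 \cdot 4 = \left(-45 - 140\right) + 8 = -185 + 8 = -177$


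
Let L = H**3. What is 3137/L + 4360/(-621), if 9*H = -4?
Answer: -1420427173/39744 ≈ -35739.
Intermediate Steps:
H = -4/9 (H = (1/9)*(-4) = -4/9 ≈ -0.44444)
L = -64/729 (L = (-4/9)**3 = -64/729 ≈ -0.087791)
3137/L + 4360/(-621) = 3137/(-64/729) + 4360/(-621) = 3137*(-729/64) + 4360*(-1/621) = -2286873/64 - 4360/621 = -1420427173/39744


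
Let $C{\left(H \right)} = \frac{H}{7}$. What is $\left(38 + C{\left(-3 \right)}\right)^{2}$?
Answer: $\frac{69169}{49} \approx 1411.6$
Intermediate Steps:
$C{\left(H \right)} = \frac{H}{7}$ ($C{\left(H \right)} = H \frac{1}{7} = \frac{H}{7}$)
$\left(38 + C{\left(-3 \right)}\right)^{2} = \left(38 + \frac{1}{7} \left(-3\right)\right)^{2} = \left(38 - \frac{3}{7}\right)^{2} = \left(\frac{263}{7}\right)^{2} = \frac{69169}{49}$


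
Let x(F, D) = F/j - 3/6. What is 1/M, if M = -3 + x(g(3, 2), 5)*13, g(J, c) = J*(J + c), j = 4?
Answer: 4/157 ≈ 0.025478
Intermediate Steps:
x(F, D) = -½ + F/4 (x(F, D) = F/4 - 3/6 = F*(¼) - 3*⅙ = F/4 - ½ = -½ + F/4)
M = 157/4 (M = -3 + (-½ + (3*(3 + 2))/4)*13 = -3 + (-½ + (3*5)/4)*13 = -3 + (-½ + (¼)*15)*13 = -3 + (-½ + 15/4)*13 = -3 + (13/4)*13 = -3 + 169/4 = 157/4 ≈ 39.250)
1/M = 1/(157/4) = 4/157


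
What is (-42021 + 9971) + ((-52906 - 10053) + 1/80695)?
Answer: -7666751254/80695 ≈ -95009.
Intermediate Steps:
(-42021 + 9971) + ((-52906 - 10053) + 1/80695) = -32050 + (-62959 + 1/80695) = -32050 - 5080476504/80695 = -7666751254/80695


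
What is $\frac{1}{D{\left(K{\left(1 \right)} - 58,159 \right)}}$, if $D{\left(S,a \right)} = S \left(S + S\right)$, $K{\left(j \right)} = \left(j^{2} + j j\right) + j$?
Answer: $\frac{1}{6050} \approx 0.00016529$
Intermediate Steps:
$K{\left(j \right)} = j + 2 j^{2}$ ($K{\left(j \right)} = \left(j^{2} + j^{2}\right) + j = 2 j^{2} + j = j + 2 j^{2}$)
$D{\left(S,a \right)} = 2 S^{2}$ ($D{\left(S,a \right)} = S 2 S = 2 S^{2}$)
$\frac{1}{D{\left(K{\left(1 \right)} - 58,159 \right)}} = \frac{1}{2 \left(1 \left(1 + 2 \cdot 1\right) - 58\right)^{2}} = \frac{1}{2 \left(1 \left(1 + 2\right) - 58\right)^{2}} = \frac{1}{2 \left(1 \cdot 3 - 58\right)^{2}} = \frac{1}{2 \left(3 - 58\right)^{2}} = \frac{1}{2 \left(-55\right)^{2}} = \frac{1}{2 \cdot 3025} = \frac{1}{6050}$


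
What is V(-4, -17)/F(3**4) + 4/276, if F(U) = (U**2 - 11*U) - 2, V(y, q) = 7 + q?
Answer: 2489/195546 ≈ 0.012728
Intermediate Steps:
F(U) = -2 + U**2 - 11*U
V(-4, -17)/F(3**4) + 4/276 = (7 - 17)/(-2 + (3**4)**2 - 11*3**4) + 4/276 = -10/(-2 + 81**2 - 11*81) + 4*(1/276) = -10/(-2 + 6561 - 891) + 1/69 = -10/5668 + 1/69 = -10*1/5668 + 1/69 = -5/2834 + 1/69 = 2489/195546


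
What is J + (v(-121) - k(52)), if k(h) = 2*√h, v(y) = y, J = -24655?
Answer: -24776 - 4*√13 ≈ -24790.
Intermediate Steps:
J + (v(-121) - k(52)) = -24655 + (-121 - 2*√52) = -24655 + (-121 - 2*2*√13) = -24655 + (-121 - 4*√13) = -24776 - 4*√13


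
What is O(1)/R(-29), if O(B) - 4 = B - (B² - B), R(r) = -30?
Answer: -⅙ ≈ -0.16667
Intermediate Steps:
O(B) = 4 - B² + 2*B (O(B) = 4 + (B - (B² - B)) = 4 + (B + (B - B²)) = 4 + (-B² + 2*B) = 4 - B² + 2*B)
O(1)/R(-29) = (4 - 1*1² + 2*1)/(-30) = (4 - 1*1 + 2)*(-1/30) = (4 - 1 + 2)*(-1/30) = 5*(-1/30) = -⅙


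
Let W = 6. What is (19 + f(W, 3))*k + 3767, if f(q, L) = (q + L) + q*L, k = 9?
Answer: 4181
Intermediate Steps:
f(q, L) = L + q + L*q (f(q, L) = (L + q) + L*q = L + q + L*q)
(19 + f(W, 3))*k + 3767 = (19 + (3 + 6 + 3*6))*9 + 3767 = (19 + (3 + 6 + 18))*9 + 3767 = (19 + 27)*9 + 3767 = 46*9 + 3767 = 414 + 3767 = 4181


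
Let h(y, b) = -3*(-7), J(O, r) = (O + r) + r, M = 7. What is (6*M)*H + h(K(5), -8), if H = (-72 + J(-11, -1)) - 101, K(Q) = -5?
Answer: -7791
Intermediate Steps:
J(O, r) = O + 2*r
H = -186 (H = (-72 + (-11 + 2*(-1))) - 101 = (-72 + (-11 - 2)) - 101 = (-72 - 13) - 101 = -85 - 101 = -186)
h(y, b) = 21
(6*M)*H + h(K(5), -8) = (6*7)*(-186) + 21 = 42*(-186) + 21 = -7812 + 21 = -7791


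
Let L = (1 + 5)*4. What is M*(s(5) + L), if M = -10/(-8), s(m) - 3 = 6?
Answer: 165/4 ≈ 41.250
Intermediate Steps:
s(m) = 9 (s(m) = 3 + 6 = 9)
M = 5/4 (M = -10*(-⅛) = 5/4 ≈ 1.2500)
L = 24 (L = 6*4 = 24)
M*(s(5) + L) = 5*(9 + 24)/4 = (5/4)*33 = 165/4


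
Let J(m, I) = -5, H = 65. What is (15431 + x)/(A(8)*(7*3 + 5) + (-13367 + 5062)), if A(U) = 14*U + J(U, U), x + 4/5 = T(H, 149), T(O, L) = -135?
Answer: -25492/9205 ≈ -2.7694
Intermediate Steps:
x = -679/5 (x = -⅘ - 135 = -679/5 ≈ -135.80)
A(U) = -5 + 14*U (A(U) = 14*U - 5 = -5 + 14*U)
(15431 + x)/(A(8)*(7*3 + 5) + (-13367 + 5062)) = (15431 - 679/5)/((-5 + 14*8)*(7*3 + 5) + (-13367 + 5062)) = 76476/(5*((-5 + 112)*(21 + 5) - 8305)) = 76476/(5*(107*26 - 8305)) = 76476/(5*(2782 - 8305)) = (76476/5)/(-5523) = (76476/5)*(-1/5523) = -25492/9205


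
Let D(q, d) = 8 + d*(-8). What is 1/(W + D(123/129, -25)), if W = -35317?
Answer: -1/35109 ≈ -2.8483e-5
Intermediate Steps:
D(q, d) = 8 - 8*d
1/(W + D(123/129, -25)) = 1/(-35317 + (8 - 8*(-25))) = 1/(-35317 + (8 + 200)) = 1/(-35317 + 208) = 1/(-35109) = -1/35109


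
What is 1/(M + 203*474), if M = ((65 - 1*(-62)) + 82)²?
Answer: 1/139903 ≈ 7.1478e-6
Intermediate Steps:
M = 43681 (M = ((65 + 62) + 82)² = (127 + 82)² = 209² = 43681)
1/(M + 203*474) = 1/(43681 + 203*474) = 1/(43681 + 96222) = 1/139903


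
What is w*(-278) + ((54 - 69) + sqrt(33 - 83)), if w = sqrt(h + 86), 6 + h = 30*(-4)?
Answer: -15 - 556*I*sqrt(10) + 5*I*sqrt(2) ≈ -15.0 - 1751.2*I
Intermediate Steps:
h = -126 (h = -6 + 30*(-4) = -6 - 120 = -126)
w = 2*I*sqrt(10) (w = sqrt(-126 + 86) = sqrt(-40) = 2*I*sqrt(10) ≈ 6.3246*I)
w*(-278) + ((54 - 69) + sqrt(33 - 83)) = (2*I*sqrt(10))*(-278) + ((54 - 69) + sqrt(33 - 83)) = -556*I*sqrt(10) + (-15 + sqrt(-50)) = -556*I*sqrt(10) + (-15 + 5*I*sqrt(2)) = -15 - 556*I*sqrt(10) + 5*I*sqrt(2)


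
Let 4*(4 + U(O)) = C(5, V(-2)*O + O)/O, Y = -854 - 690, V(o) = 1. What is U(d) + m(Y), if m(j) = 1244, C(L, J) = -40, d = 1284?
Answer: 796075/642 ≈ 1240.0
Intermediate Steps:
Y = -1544
U(O) = -4 - 10/O (U(O) = -4 + (-40/O)/4 = -4 - 10/O)
U(d) + m(Y) = (-4 - 10/1284) + 1244 = (-4 - 10*1/1284) + 1244 = (-4 - 5/642) + 1244 = -2573/642 + 1244 = 796075/642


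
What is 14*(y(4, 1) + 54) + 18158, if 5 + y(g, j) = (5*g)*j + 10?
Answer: 19264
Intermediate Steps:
y(g, j) = 5 + 5*g*j (y(g, j) = -5 + ((5*g)*j + 10) = -5 + (5*g*j + 10) = -5 + (10 + 5*g*j) = 5 + 5*g*j)
14*(y(4, 1) + 54) + 18158 = 14*((5 + 5*4*1) + 54) + 18158 = 14*((5 + 20) + 54) + 18158 = 14*(25 + 54) + 18158 = 14*79 + 18158 = 1106 + 18158 = 19264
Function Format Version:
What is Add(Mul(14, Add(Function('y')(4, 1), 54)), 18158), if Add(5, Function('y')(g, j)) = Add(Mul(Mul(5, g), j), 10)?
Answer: 19264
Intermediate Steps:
Function('y')(g, j) = Add(5, Mul(5, g, j)) (Function('y')(g, j) = Add(-5, Add(Mul(Mul(5, g), j), 10)) = Add(-5, Add(Mul(5, g, j), 10)) = Add(-5, Add(10, Mul(5, g, j))) = Add(5, Mul(5, g, j)))
Add(Mul(14, Add(Function('y')(4, 1), 54)), 18158) = Add(Mul(14, Add(Add(5, Mul(5, 4, 1)), 54)), 18158) = Add(Mul(14, Add(Add(5, 20), 54)), 18158) = Add(Mul(14, Add(25, 54)), 18158) = Add(Mul(14, 79), 18158) = Add(1106, 18158) = 19264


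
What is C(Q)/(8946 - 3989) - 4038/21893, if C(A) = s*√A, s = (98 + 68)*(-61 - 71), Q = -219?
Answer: -4038/21893 - 21912*I*√219/4957 ≈ -0.18444 - 65.416*I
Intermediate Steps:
s = -21912 (s = 166*(-132) = -21912)
C(A) = -21912*√A
C(Q)/(8946 - 3989) - 4038/21893 = (-21912*I*√219)/(8946 - 3989) - 4038/21893 = -21912*I*√219/4957 - 4038*1/21893 = -21912*I*√219*(1/4957) - 4038/21893 = -21912*I*√219/4957 - 4038/21893 = -4038/21893 - 21912*I*√219/4957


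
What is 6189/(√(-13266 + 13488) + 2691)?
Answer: 5551533/2413753 - 2063*√222/2413753 ≈ 2.2872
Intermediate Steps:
6189/(√(-13266 + 13488) + 2691) = 6189/(√222 + 2691) = 6189/(2691 + √222)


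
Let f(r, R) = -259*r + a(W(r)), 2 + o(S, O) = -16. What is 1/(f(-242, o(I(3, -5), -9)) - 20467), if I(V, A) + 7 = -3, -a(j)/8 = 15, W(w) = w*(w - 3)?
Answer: 1/42091 ≈ 2.3758e-5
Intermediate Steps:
W(w) = w*(-3 + w)
a(j) = -120 (a(j) = -8*15 = -120)
I(V, A) = -10 (I(V, A) = -7 - 3 = -10)
o(S, O) = -18 (o(S, O) = -2 - 16 = -18)
f(r, R) = -120 - 259*r (f(r, R) = -259*r - 120 = -120 - 259*r)
1/(f(-242, o(I(3, -5), -9)) - 20467) = 1/((-120 - 259*(-242)) - 20467) = 1/((-120 + 62678) - 20467) = 1/(62558 - 20467) = 1/42091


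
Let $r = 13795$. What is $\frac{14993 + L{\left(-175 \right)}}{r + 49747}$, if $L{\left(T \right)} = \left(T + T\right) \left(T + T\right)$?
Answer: $\frac{137493}{63542} \approx 2.1638$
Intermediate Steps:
$L{\left(T \right)} = 4 T^{2}$ ($L{\left(T \right)} = 2 T 2 T = 4 T^{2}$)
$\frac{14993 + L{\left(-175 \right)}}{r + 49747} = \frac{14993 + 4 \left(-175\right)^{2}}{13795 + 49747} = \frac{14993 + 4 \cdot 30625}{63542} = \left(14993 + 122500\right) \frac{1}{63542} = 137493 \cdot \frac{1}{63542} = \frac{137493}{63542}$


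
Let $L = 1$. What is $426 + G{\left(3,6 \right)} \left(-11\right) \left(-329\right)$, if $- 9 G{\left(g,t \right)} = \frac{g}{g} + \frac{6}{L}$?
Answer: $- \frac{21499}{9} \approx -2388.8$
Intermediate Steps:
$G{\left(g,t \right)} = - \frac{7}{9}$ ($G{\left(g,t \right)} = - \frac{\frac{g}{g} + \frac{6}{1}}{9} = - \frac{1 + 6 \cdot 1}{9} = - \frac{1 + 6}{9} = \left(- \frac{1}{9}\right) 7 = - \frac{7}{9}$)
$426 + G{\left(3,6 \right)} \left(-11\right) \left(-329\right) = 426 + \left(- \frac{7}{9}\right) \left(-11\right) \left(-329\right) = 426 + \frac{77}{9} \left(-329\right) = 426 - \frac{25333}{9} = - \frac{21499}{9}$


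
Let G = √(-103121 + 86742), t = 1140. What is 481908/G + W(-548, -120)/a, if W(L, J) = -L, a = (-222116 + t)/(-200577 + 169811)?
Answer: 2107471/27622 - 481908*I*√16379/16379 ≈ 76.297 - 3765.5*I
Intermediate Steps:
a = 110488/15383 (a = (-222116 + 1140)/(-200577 + 169811) = -220976/(-30766) = -220976*(-1/30766) = 110488/15383 ≈ 7.1825)
G = I*√16379 (G = √(-16379) = I*√16379 ≈ 127.98*I)
481908/G + W(-548, -120)/a = 481908/((I*√16379)) + (-1*(-548))/(110488/15383) = 481908*(-I*√16379/16379) + 548*(15383/110488) = -481908*I*√16379/16379 + 2107471/27622 = 2107471/27622 - 481908*I*√16379/16379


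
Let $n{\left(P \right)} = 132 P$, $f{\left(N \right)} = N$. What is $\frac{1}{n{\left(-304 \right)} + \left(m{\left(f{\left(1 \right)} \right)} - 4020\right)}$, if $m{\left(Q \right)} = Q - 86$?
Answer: $- \frac{1}{44233} \approx -2.2608 \cdot 10^{-5}$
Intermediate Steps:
$m{\left(Q \right)} = -86 + Q$ ($m{\left(Q \right)} = Q - 86 = -86 + Q$)
$\frac{1}{n{\left(-304 \right)} + \left(m{\left(f{\left(1 \right)} \right)} - 4020\right)} = \frac{1}{132 \left(-304\right) + \left(\left(-86 + 1\right) - 4020\right)} = \frac{1}{-40128 - 4105} = \frac{1}{-44233} = - \frac{1}{44233}$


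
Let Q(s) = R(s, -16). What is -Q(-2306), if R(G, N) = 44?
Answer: -44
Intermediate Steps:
Q(s) = 44
-Q(-2306) = -1*44 = -44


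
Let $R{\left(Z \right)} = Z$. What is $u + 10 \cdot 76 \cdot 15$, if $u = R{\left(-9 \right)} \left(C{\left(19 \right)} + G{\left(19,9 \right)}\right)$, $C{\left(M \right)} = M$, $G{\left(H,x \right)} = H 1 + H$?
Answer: $10887$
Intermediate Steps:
$G{\left(H,x \right)} = 2 H$ ($G{\left(H,x \right)} = H + H = 2 H$)
$u = -513$ ($u = - 9 \left(19 + 2 \cdot 19\right) = - 9 \left(19 + 38\right) = \left(-9\right) 57 = -513$)
$u + 10 \cdot 76 \cdot 15 = -513 + 10 \cdot 76 \cdot 15 = -513 + 760 \cdot 15 = -513 + 11400 = 10887$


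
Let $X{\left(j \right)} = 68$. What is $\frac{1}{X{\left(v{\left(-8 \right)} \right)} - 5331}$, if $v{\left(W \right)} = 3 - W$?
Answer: $- \frac{1}{5263} \approx -0.00019001$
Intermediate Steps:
$\frac{1}{X{\left(v{\left(-8 \right)} \right)} - 5331} = \frac{1}{68 - 5331} = \frac{1}{-5263} = - \frac{1}{5263}$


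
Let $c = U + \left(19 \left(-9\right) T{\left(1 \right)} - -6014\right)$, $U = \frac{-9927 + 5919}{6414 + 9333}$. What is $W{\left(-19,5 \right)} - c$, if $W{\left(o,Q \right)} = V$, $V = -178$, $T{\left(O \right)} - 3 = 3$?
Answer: $- \frac{27114998}{5249} \approx -5165.7$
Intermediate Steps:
$T{\left(O \right)} = 6$ ($T{\left(O \right)} = 3 + 3 = 6$)
$U = - \frac{1336}{5249}$ ($U = - \frac{4008}{15747} = \left(-4008\right) \frac{1}{15747} = - \frac{1336}{5249} \approx -0.25452$)
$W{\left(o,Q \right)} = -178$
$c = \frac{26180676}{5249}$ ($c = - \frac{1336}{5249} + \left(19 \left(-9\right) 6 - -6014\right) = - \frac{1336}{5249} + \left(\left(-171\right) 6 + 6014\right) = - \frac{1336}{5249} + \left(-1026 + 6014\right) = - \frac{1336}{5249} + 4988 = \frac{26180676}{5249} \approx 4987.7$)
$W{\left(-19,5 \right)} - c = -178 - \frac{26180676}{5249} = - \frac{27114998}{5249}$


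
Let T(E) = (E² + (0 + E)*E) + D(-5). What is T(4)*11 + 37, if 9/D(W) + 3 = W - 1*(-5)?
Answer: 356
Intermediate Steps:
D(W) = 9/(2 + W) (D(W) = 9/(-3 + (W - 1*(-5))) = 9/(-3 + (W + 5)) = 9/(-3 + (5 + W)) = 9/(2 + W))
T(E) = -3 + 2*E² (T(E) = (E² + (0 + E)*E) + 9/(2 - 5) = (E² + E*E) + 9/(-3) = (E² + E²) + 9*(-⅓) = 2*E² - 3 = -3 + 2*E²)
T(4)*11 + 37 = (-3 + 2*4²)*11 + 37 = (-3 + 2*16)*11 + 37 = (-3 + 32)*11 + 37 = 29*11 + 37 = 319 + 37 = 356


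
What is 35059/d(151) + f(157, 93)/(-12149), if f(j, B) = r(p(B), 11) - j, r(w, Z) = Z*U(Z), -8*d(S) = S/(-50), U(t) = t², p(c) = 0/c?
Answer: 170372539126/1834499 ≈ 92871.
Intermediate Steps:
p(c) = 0
d(S) = S/400 (d(S) = -S/(8*(-50)) = -S*(-1)/(8*50) = -(-1)*S/400 = S/400)
r(w, Z) = Z³ (r(w, Z) = Z*Z² = Z³)
f(j, B) = 1331 - j (f(j, B) = 11³ - j = 1331 - j)
35059/d(151) + f(157, 93)/(-12149) = 35059/(((1/400)*151)) + (1331 - 1*157)/(-12149) = 35059/(151/400) + (1331 - 157)*(-1/12149) = 35059*(400/151) + 1174*(-1/12149) = 14023600/151 - 1174/12149 = 170372539126/1834499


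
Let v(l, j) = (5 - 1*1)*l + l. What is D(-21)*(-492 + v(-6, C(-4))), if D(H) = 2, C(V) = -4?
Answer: -1044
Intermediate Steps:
v(l, j) = 5*l (v(l, j) = (5 - 1)*l + l = 4*l + l = 5*l)
D(-21)*(-492 + v(-6, C(-4))) = 2*(-492 + 5*(-6)) = 2*(-492 - 30) = 2*(-522) = -1044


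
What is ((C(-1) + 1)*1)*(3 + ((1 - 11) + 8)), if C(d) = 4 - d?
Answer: 6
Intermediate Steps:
((C(-1) + 1)*1)*(3 + ((1 - 11) + 8)) = (((4 - 1*(-1)) + 1)*1)*(3 + ((1 - 11) + 8)) = (((4 + 1) + 1)*1)*(3 + (-10 + 8)) = ((5 + 1)*1)*(3 - 2) = (6*1)*1 = 6*1 = 6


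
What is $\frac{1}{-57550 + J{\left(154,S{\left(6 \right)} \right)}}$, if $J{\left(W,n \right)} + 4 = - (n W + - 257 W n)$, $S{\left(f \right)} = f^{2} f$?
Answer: $\frac{1}{8458030} \approx 1.1823 \cdot 10^{-7}$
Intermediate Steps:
$S{\left(f \right)} = f^{3}$
$J{\left(W,n \right)} = -4 + 256 W n$ ($J{\left(W,n \right)} = -4 - \left(n W + - 257 W n\right) = -4 - \left(W n - 257 W n\right) = -4 - - 256 W n = -4 + 256 W n$)
$\frac{1}{-57550 + J{\left(154,S{\left(6 \right)} \right)}} = \frac{1}{-57550 - \left(4 - 39424 \cdot 6^{3}\right)} = \frac{1}{-57550 - \left(4 - 8515584\right)} = \frac{1}{-57550 + \left(-4 + 8515584\right)} = \frac{1}{-57550 + 8515580} = \frac{1}{8458030}$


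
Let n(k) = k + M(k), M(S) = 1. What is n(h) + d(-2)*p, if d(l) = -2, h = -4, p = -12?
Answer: 21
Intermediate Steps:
n(k) = 1 + k (n(k) = k + 1 = 1 + k)
n(h) + d(-2)*p = (1 - 4) - 2*(-12) = -3 + 24 = 21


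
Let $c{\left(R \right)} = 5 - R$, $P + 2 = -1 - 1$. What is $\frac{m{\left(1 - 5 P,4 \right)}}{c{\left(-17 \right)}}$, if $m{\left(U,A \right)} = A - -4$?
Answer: $\frac{4}{11} \approx 0.36364$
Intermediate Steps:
$P = -4$ ($P = -2 - 2 = -4$)
$m{\left(U,A \right)} = 4 + A$ ($m{\left(U,A \right)} = A + 4 = 4 + A$)
$\frac{m{\left(1 - 5 P,4 \right)}}{c{\left(-17 \right)}} = \frac{4 + 4}{5 - -17} = \frac{8}{5 + 17} = \frac{8}{22} = 8 \cdot \frac{1}{22} = \frac{4}{11}$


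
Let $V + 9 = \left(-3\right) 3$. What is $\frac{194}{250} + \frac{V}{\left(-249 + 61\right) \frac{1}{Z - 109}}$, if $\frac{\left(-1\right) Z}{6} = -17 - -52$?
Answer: $- \frac{349757}{11750} \approx -29.767$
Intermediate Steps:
$Z = -210$ ($Z = - 6 \left(-17 - -52\right) = - 6 \left(-17 + 52\right) = \left(-6\right) 35 = -210$)
$V = -18$ ($V = -9 - 9 = -18$)
$\frac{194}{250} + \frac{V}{\left(-249 + 61\right) \frac{1}{Z - 109}} = \frac{194}{250} - \frac{18}{\left(-249 + 61\right) \frac{1}{-210 - 109}} = 194 \cdot \frac{1}{250} - \frac{18}{\left(-188\right) \frac{1}{-319}} = \frac{97}{125} - \frac{18}{\left(-188\right) \left(- \frac{1}{319}\right)} = \frac{97}{125} - \frac{18}{\frac{188}{319}} = \frac{97}{125} - \frac{2871}{94} = - \frac{349757}{11750}$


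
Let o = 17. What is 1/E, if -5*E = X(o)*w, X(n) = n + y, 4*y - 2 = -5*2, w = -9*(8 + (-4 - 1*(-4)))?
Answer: 1/216 ≈ 0.0046296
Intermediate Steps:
w = -72 (w = -9*(8 + (-4 + 4)) = -9*(8 + 0) = -9*8 = -72)
y = -2 (y = ½ + (-5*2)/4 = ½ + (¼)*(-10) = ½ - 5/2 = -2)
X(n) = -2 + n (X(n) = n - 2 = -2 + n)
E = 216 (E = -(-2 + 17)*(-72)/5 = -3*(-72) = -⅕*(-1080) = 216)
1/E = 1/216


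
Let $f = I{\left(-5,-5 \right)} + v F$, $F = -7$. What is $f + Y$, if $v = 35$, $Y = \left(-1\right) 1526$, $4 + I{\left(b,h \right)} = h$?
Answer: $-1780$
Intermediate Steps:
$I{\left(b,h \right)} = -4 + h$
$Y = -1526$
$f = -254$ ($f = \left(-4 - 5\right) + 35 \left(-7\right) = -9 - 245 = -254$)
$f + Y = -254 - 1526 = -1780$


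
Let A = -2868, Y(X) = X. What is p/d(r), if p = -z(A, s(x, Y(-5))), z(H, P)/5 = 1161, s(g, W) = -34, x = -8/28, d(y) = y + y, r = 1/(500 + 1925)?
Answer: -14077125/2 ≈ -7.0386e+6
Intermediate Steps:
r = 1/2425 ≈ 0.00041237
d(y) = 2*y
x = -2/7 (x = -8*1/28 = -2/7 ≈ -0.28571)
z(H, P) = 5805 (z(H, P) = 5*1161 = 5805)
p = -5805 (p = -1*5805 = -5805)
p/d(r) = -5805/(2*(1/2425)) = -5805/2/2425 = -5805*2425/2 = -14077125/2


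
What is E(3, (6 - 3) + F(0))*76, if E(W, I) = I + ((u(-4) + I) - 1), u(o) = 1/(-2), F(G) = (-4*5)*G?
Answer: 342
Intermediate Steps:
F(G) = -20*G
u(o) = -½
E(W, I) = -3/2 + 2*I (E(W, I) = I + ((-½ + I) - 1) = I + (-3/2 + I) = -3/2 + 2*I)
E(3, (6 - 3) + F(0))*76 = (-3/2 + 2*((6 - 3) - 20*0))*76 = (-3/2 + 2*(3 + 0))*76 = (-3/2 + 2*3)*76 = (-3/2 + 6)*76 = (9/2)*76 = 342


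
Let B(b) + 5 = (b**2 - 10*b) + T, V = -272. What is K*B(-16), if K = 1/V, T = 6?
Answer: -417/272 ≈ -1.5331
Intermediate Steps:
B(b) = 1 + b**2 - 10*b (B(b) = -5 + ((b**2 - 10*b) + 6) = -5 + (6 + b**2 - 10*b) = 1 + b**2 - 10*b)
K = -1/272 (K = 1/(-272) = -1/272 ≈ -0.0036765)
K*B(-16) = -(1 + (-16)**2 - 10*(-16))/272 = -(1 + 256 + 160)/272 = -1/272*417 = -417/272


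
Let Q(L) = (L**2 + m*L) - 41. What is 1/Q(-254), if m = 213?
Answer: 1/10373 ≈ 9.6404e-5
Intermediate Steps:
Q(L) = -41 + L**2 + 213*L (Q(L) = (L**2 + 213*L) - 41 = -41 + L**2 + 213*L)
1/Q(-254) = 1/(-41 + (-254)**2 + 213*(-254)) = 1/(-41 + 64516 - 54102) = 1/10373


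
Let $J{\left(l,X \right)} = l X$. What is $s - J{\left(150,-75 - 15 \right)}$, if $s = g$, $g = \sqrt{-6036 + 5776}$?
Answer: $13500 + 2 i \sqrt{65} \approx 13500.0 + 16.125 i$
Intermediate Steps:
$J{\left(l,X \right)} = X l$
$g = 2 i \sqrt{65}$ ($g = \sqrt{-260} = 2 i \sqrt{65} \approx 16.125 i$)
$s = 2 i \sqrt{65} \approx 16.125 i$
$s - J{\left(150,-75 - 15 \right)} = 2 i \sqrt{65} - \left(-75 - 15\right) 150 = 2 i \sqrt{65} - \left(-90\right) 150 = 2 i \sqrt{65} - -13500 = 2 i \sqrt{65} + 13500 = 13500 + 2 i \sqrt{65}$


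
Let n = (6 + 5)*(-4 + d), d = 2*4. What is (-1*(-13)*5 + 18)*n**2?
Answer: 160688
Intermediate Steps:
d = 8
n = 44 (n = (6 + 5)*(-4 + 8) = 11*4 = 44)
(-1*(-13)*5 + 18)*n**2 = (-1*(-13)*5 + 18)*44**2 = (13*5 + 18)*1936 = (65 + 18)*1936 = 83*1936 = 160688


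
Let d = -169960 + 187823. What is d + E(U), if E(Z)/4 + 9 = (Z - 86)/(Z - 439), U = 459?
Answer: 89508/5 ≈ 17902.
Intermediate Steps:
E(Z) = -36 + 4*(-86 + Z)/(-439 + Z) (E(Z) = -36 + 4*((Z - 86)/(Z - 439)) = -36 + 4*((-86 + Z)/(-439 + Z)) = -36 + 4*(-86 + Z)/(-439 + Z))
d = 17863
d + E(U) = 17863 + 4*(3865 - 8*459)/(-439 + 459) = 17863 + 4*(3865 - 3672)/20 = 17863 + 4*(1/20)*193 = 17863 + 193/5 = 89508/5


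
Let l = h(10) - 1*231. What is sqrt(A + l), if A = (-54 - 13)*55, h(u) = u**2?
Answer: 6*I*sqrt(106) ≈ 61.774*I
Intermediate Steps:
A = -3685 (A = -67*55 = -3685)
l = -131 (l = 10**2 - 1*231 = 100 - 231 = -131)
sqrt(A + l) = sqrt(-3685 - 131) = sqrt(-3816) = 6*I*sqrt(106)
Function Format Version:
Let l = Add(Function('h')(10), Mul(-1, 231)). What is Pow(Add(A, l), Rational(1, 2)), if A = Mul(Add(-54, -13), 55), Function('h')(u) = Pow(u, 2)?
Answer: Mul(6, I, Pow(106, Rational(1, 2))) ≈ Mul(61.774, I)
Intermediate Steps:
A = -3685 (A = Mul(-67, 55) = -3685)
l = -131 (l = Add(Pow(10, 2), Mul(-1, 231)) = Add(100, -231) = -131)
Pow(Add(A, l), Rational(1, 2)) = Pow(Add(-3685, -131), Rational(1, 2)) = Pow(-3816, Rational(1, 2)) = Mul(6, I, Pow(106, Rational(1, 2)))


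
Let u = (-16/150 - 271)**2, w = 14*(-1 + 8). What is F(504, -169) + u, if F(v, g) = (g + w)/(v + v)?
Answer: 46304215193/630000 ≈ 73499.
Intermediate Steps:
w = 98 (w = 14*7 = 98)
F(v, g) = (98 + g)/(2*v) (F(v, g) = (g + 98)/(v + v) = (98 + g)/((2*v)) = (98 + g)*(1/(2*v)) = (98 + g)/(2*v))
u = 413430889/5625 (u = (-16*1/150 - 271)**2 = (-8/75 - 271)**2 = (-20333/75)**2 = 413430889/5625 ≈ 73499.)
F(504, -169) + u = (1/2)*(98 - 169)/504 + 413430889/5625 = (1/2)*(1/504)*(-71) + 413430889/5625 = -71/1008 + 413430889/5625 = 46304215193/630000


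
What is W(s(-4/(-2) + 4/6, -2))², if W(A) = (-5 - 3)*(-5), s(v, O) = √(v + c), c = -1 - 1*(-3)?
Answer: 1600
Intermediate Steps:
c = 2 (c = -1 + 3 = 2)
s(v, O) = √(2 + v) (s(v, O) = √(v + 2) = √(2 + v))
W(A) = 40 (W(A) = -8*(-5) = 40)
W(s(-4/(-2) + 4/6, -2))² = 40² = 1600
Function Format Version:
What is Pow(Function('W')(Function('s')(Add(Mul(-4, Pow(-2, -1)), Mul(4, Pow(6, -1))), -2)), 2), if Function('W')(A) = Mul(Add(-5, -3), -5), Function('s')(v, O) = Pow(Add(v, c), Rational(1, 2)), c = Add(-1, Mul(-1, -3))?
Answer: 1600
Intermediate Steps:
c = 2 (c = Add(-1, 3) = 2)
Function('s')(v, O) = Pow(Add(2, v), Rational(1, 2)) (Function('s')(v, O) = Pow(Add(v, 2), Rational(1, 2)) = Pow(Add(2, v), Rational(1, 2)))
Function('W')(A) = 40 (Function('W')(A) = Mul(-8, -5) = 40)
Pow(Function('W')(Function('s')(Add(Mul(-4, Pow(-2, -1)), Mul(4, Pow(6, -1))), -2)), 2) = Pow(40, 2) = 1600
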